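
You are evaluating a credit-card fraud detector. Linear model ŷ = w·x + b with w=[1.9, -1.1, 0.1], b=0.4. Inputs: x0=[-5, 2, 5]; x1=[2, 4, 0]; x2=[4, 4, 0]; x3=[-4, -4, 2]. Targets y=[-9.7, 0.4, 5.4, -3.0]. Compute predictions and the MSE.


ŷ0 = (1.9)·(-5) + (-1.1)·(2) + (0.1)·(5) + 0.4 = -10.8
ŷ1 = (1.9)·(2) + (-1.1)·(4) + (0.1)·(0) + 0.4 = -0.2
ŷ2 = (1.9)·(4) + (-1.1)·(4) + (0.1)·(0) + 0.4 = 3.6
ŷ3 = (1.9)·(-4) + (-1.1)·(-4) + (0.1)·(2) + 0.4 = -2.6
errors² = [1.21, 0.36, 3.24, 0.16]
MSE = 4.9700/4 = 1.2425

1.2425


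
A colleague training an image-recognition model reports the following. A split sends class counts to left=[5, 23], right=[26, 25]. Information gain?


Parent = [31, 48], H_parent = 0.9663
H_left = 0.6769 (n=28), H_right = 0.9997 (n=51)
H_children = (28/79)·0.6769 + (51/79)·0.9997 = 0.8853
IG = 0.9663 - 0.8853 = 0.081

0.081


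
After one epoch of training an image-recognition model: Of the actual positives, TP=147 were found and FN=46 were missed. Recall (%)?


Recall = TP/(TP+FN)
= 147/(147+46)
= 147/193 = 76.17%

76.17%


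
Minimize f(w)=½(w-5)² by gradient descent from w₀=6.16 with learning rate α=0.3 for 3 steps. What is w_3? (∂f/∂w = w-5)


step 1: grad = 6.16-5 = 1.16; w = 6.16 - 0.3·(1.16) = 5.812
step 2: grad = 5.812-5 = 0.812; w = 5.812 - 0.3·(0.812) = 5.5684
step 3: grad = 5.5684-5 = 0.5684; w = 5.5684 - 0.3·(0.5684) = 5.39788

5.39788


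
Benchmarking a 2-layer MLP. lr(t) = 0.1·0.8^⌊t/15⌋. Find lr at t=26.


n_drops = ⌊26/15⌋ = 1
lr = 0.1·0.8^1 = 0.1·0.8 = 0.08

0.08


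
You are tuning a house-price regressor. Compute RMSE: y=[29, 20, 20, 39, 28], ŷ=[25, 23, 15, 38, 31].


MSE = 60/5 = 12
RMSE = √(60/5) = 3.4641

3.4641


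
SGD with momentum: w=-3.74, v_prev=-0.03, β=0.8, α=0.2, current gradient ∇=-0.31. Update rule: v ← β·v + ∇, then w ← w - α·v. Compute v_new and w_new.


v_new = 0.8·-0.03 - 0.31 = -0.024 - 0.31 = -0.334
w_new = -3.74 - 0.2·-0.334 = -3.74 + 0.0668 = -3.6732

v_new=-0.334, w_new=-3.6732


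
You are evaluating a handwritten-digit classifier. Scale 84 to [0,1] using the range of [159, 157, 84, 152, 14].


min=14, max=159
(84-14)/(159-14) = 70/145 = 0.4828

0.4828


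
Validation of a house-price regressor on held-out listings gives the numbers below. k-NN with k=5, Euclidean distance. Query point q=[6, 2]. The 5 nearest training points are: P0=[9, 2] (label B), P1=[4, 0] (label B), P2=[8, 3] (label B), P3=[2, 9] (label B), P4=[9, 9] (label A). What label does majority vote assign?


d(q,P0) = 3.0  (label B)
d(q,P1) = 2.8284  (label B)
d(q,P2) = 2.2361  (label B)
d(q,P3) = 8.0623  (label B)
d(q,P4) = 7.6158  (label A)
Votes: A=1, B=4
Majority → B

B


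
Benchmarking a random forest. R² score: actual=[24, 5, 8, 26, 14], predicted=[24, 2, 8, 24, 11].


ȳ = 15.4
SS_res = Σ(y-ŷ)² = 22
SS_tot = Σ(y-ȳ)² = 351.2
R² = 1 - SS_res/SS_tot = 1 - 0.0626 = 0.9374

0.9374


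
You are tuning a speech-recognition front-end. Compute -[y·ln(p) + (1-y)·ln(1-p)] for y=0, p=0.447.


BCE = -[y·ln(p) + (1-y)·ln(1-p)]
= -0 - 1·ln(1-0.447)
= -ln(0.553) = 0.5924

0.5924


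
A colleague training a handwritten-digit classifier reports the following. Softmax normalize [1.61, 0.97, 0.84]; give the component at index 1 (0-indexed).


Exponentials: e^1.61=5.0028, e^0.97=2.6379, e^0.84=2.3164
Sum = 9.9571
Softmax = [0.5024, 0.2649, 0.2326]
p[1] = 2.6379/9.9571 = 0.2649

0.2649


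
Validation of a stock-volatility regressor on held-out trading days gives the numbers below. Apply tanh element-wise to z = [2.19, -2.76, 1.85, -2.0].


tanh(2.19) = 0.9753
tanh(-2.76) = -0.992
tanh(1.85) = 0.9517
tanh(-2.0) = -0.964
result = [0.9753, -0.992, 0.9517, -0.964]

[0.9753, -0.992, 0.9517, -0.964]


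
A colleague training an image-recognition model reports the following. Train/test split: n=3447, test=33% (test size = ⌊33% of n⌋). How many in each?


Test = ⌊3447·33/100⌋ = 1137
Train = 3447 - 1137 = 2310

Train: 2310, Test: 1137


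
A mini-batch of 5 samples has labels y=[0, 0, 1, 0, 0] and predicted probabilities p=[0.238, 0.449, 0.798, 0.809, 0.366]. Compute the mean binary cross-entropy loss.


L[0] = -ln(1-0.238) = -ln(0.762) = 0.2718
L[1] = -ln(1-0.449) = -ln(0.551) = 0.596
L[2] = -ln(0.798) = 0.2256
L[3] = -ln(1-0.809) = -ln(0.191) = 1.6555
L[4] = -ln(1-0.366) = -ln(0.634) = 0.4557
mean = (0.2718 + 0.596 + 0.2256 + 1.6555 + 0.4557)/5 = 0.6409

0.6409


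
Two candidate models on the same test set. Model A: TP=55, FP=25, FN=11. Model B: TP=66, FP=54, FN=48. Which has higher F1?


Model A: P=55/80=0.6875, R=55/66=0.8333, F1=2PR/(P+R)=2TP/(2TP+FP+FN)=110/146=0.7534
Model B: P=66/120=0.55, R=66/114=0.5789, F1=2PR/(P+R)=2TP/(2TP+FP+FN)=132/234=0.5641
0.7534 > 0.5641 → Model A

Model A


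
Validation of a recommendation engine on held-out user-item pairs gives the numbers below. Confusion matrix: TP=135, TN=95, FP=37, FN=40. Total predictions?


Total = TP + TN + FP + FN
= 135 + 95 + 37 + 40
= 307
(Predicted positive: 172, predicted negative: 135)

307


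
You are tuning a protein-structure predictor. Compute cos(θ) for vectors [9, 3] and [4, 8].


A·B = 9·4 + 3·8 = 60
‖A‖ = √90 = 9.4868, ‖B‖ = √80 = 8.9443
cos = 60/(√90·√80) = 60/√7200 = 0.7071

0.7071


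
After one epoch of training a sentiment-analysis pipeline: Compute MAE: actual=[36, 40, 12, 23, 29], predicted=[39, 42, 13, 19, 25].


Absolute errors: |36-39|=3, |40-42|=2, |12-13|=1, |23-19|=4, |29-25|=4
Sum = 14
MAE = 14/5 = 14/5

14/5


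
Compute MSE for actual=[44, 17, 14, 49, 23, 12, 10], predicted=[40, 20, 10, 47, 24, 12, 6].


Squared errors: (44-40)²=16, (17-20)²=9, (14-10)²=16, (49-47)²=4, (23-24)²=1, (12-12)²=0, (10-6)²=16
Sum = 62
MSE = 62/7 = 62/7

62/7


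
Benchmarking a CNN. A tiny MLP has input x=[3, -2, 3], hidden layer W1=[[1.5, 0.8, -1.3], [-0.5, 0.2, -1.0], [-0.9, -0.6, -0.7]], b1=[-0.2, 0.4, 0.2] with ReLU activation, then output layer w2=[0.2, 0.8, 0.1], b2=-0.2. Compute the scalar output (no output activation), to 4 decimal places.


z1[0] = (1.5)·(3) + (0.8)·(-2) + (-1.3)·(3) - 0.2 = -1.2
z1[1] = (-0.5)·(3) + (0.2)·(-2) + (-1.0)·(3) + 0.4 = -4.5
z1[2] = (-0.9)·(3) + (-0.6)·(-2) + (-0.7)·(3) + 0.2 = -3.4
h = ReLU(z1) = [0.0, 0.0, 0.0]
output = (0.2)·(0.0) + (0.8)·(0.0) + (0.1)·(0.0) - 0.2 = -0.2

-0.2


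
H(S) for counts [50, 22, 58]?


Probabilities: [50/130, 22/130, 58/130] ≈ [0.3846, 0.1692, 0.4462]
H = -((50/130)·log₂(50/130) + (22/130)·log₂(22/130) + (58/130)·log₂(58/130))
  = 1.4834 bits

1.4834 bits


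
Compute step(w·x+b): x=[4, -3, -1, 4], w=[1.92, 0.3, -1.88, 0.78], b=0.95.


z = (4)·(1.92) + (-3)·(0.3) + (-1)·(-1.88) + (4)·(0.78) + 0.95
  = 12.73
step(z) = 1 (z≥0)

1


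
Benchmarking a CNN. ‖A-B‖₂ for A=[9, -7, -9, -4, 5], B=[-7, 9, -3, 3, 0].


d = √((9+ 7)² + (-7-9)² + (-9+ 3)² + (-4-3)² + (5-0)²)
  = √(256 + 256 + 36 + 49 + 25)
  = √622 = 24.9399

24.9399


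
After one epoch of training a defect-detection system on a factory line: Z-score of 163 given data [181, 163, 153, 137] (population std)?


μ = 158.5, σ = 15.9609
z = (163 - 158.5)/15.9609 = 0.2819

0.2819


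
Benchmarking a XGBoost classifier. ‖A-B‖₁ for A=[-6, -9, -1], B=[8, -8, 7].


d = |-6-8| + |-9+ 8| + |-1-7|
  = 14 + 1 + 8
  = 23

23


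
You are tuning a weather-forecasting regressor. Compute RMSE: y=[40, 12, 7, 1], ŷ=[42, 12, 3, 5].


MSE = 36/4 = 9
RMSE = √(36/4) = 3.0

3.0


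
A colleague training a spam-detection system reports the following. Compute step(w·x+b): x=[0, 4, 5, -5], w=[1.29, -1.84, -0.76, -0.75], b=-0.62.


z = (0)·(1.29) + (4)·(-1.84) + (5)·(-0.76) + (-5)·(-0.75) - 0.62
  = -8.03
step(z) = 0 (z<0)

0


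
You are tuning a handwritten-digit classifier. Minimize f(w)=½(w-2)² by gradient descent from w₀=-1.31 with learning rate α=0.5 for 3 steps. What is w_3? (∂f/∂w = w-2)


step 1: grad = -1.31-2 = -3.31; w = -1.31 - 0.5·(-3.31) = 0.345
step 2: grad = 0.345-2 = -1.655; w = 0.345 - 0.5·(-1.655) = 1.1725
step 3: grad = 1.1725-2 = -0.8275; w = 1.1725 - 0.5·(-0.8275) = 1.58625

1.58625


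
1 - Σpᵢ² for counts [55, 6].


Probabilities: [55/61, 6/61] ≈ [0.9016, 0.0984]
Σpᵢ² = (3025 + 36)/61² = 3061/3721
Gini = 1 - Σpᵢ² = 1 - 3061/3721 = 0.1774

0.1774


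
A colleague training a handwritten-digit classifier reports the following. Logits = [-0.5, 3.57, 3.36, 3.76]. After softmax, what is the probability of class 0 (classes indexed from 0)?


Exponentials: e^-0.5=0.6065, e^3.57=35.5166, e^3.36=28.7892, e^3.76=42.9484
Sum = 107.8607
Softmax = [0.0056, 0.3293, 0.2669, 0.3982]
p[0] = 0.6065/107.8607 = 0.0056

0.0056


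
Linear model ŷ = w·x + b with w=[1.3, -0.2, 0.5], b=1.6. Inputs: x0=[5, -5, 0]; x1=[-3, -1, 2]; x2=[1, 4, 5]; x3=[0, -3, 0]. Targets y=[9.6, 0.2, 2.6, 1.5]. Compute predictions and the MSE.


ŷ0 = (1.3)·(5) + (-0.2)·(-5) + (0.5)·(0) + 1.6 = 9.1
ŷ1 = (1.3)·(-3) + (-0.2)·(-1) + (0.5)·(2) + 1.6 = -1.1
ŷ2 = (1.3)·(1) + (-0.2)·(4) + (0.5)·(5) + 1.6 = 4.6
ŷ3 = (1.3)·(0) + (-0.2)·(-3) + (0.5)·(0) + 1.6 = 2.2
errors² = [0.25, 1.69, 4.0, 0.49]
MSE = 6.4300/4 = 1.6075

1.6075


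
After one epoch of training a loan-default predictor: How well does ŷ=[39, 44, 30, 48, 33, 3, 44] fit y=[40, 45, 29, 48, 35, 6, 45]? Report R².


ȳ = 35.4286
SS_res = Σ(y-ŷ)² = 17
SS_tot = Σ(y-ȳ)² = 1269.71
R² = 1 - SS_res/SS_tot = 1 - 0.0134 = 0.9866

0.9866


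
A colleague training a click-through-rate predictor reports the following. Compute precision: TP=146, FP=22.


Precision = TP/(TP+FP)
= 146/(146+22)
= 146/168 = 86.9%

86.9%


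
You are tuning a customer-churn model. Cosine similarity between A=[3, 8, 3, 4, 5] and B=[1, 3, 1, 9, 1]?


A·B = 3·1 + 8·3 + 3·1 + 4·9 + 5·1 = 71
‖A‖ = √123 = 11.0905, ‖B‖ = √93 = 9.6437
cos = 71/(√123·√93) = 71/√11439 = 0.6638

0.6638


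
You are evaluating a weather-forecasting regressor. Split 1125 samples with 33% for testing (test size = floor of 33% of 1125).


Test = ⌊1125·33/100⌋ = 371
Train = 1125 - 371 = 754

Train: 754, Test: 371


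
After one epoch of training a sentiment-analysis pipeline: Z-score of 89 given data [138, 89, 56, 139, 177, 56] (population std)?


μ = 109.1667, σ = 45.4291
z = (89 - 109.1667)/45.4291 = -0.4439

-0.4439


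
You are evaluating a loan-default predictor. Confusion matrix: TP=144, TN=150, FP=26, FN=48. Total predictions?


Total = TP + TN + FP + FN
= 144 + 150 + 26 + 48
= 368
(Predicted positive: 170, predicted negative: 198)

368


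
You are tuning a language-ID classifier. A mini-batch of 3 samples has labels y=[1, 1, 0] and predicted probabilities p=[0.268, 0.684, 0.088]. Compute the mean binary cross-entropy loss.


L[0] = -ln(0.268) = 1.3168
L[1] = -ln(0.684) = 0.3798
L[2] = -ln(1-0.088) = -ln(0.912) = 0.0921
mean = (1.3168 + 0.3798 + 0.0921)/3 = 0.5962

0.5962


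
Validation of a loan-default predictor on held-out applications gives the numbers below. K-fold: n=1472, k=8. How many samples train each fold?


Fold size = 1472/8 = 184
Training per fold = 1472 - 184 = 1288

1288


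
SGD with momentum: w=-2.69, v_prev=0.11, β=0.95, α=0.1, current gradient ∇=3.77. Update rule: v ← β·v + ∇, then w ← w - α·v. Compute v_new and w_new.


v_new = 0.95·0.11 + 3.77 = 0.1045 + 3.77 = 3.8745
w_new = -2.69 - 0.1·3.8745 = -2.69 - 0.38745 = -3.07745

v_new=3.8745, w_new=-3.07745


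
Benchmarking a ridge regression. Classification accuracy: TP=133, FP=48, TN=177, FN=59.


Accuracy = (TP+TN)/(TP+TN+FP+FN)
= (133+177)/(417)
= 310/417 = 74.34%

74.34%


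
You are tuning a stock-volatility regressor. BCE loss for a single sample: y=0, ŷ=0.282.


BCE = -[y·ln(p) + (1-y)·ln(1-p)]
= -0 - 1·ln(1-0.282)
= -ln(0.718) = 0.3313

0.3313


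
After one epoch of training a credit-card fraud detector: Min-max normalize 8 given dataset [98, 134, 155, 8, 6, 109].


min=6, max=155
(8-6)/(155-6) = 2/149 = 0.0134

0.0134


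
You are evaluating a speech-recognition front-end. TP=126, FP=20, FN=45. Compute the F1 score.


Precision = 126/146 = 0.863
Recall = 126/171 = 0.7368
F1 = 2·P·R/(P+R) = 2·TP/(2·TP+FP+FN) = 252/(252+20+45) = 252/317 = 0.795

0.795


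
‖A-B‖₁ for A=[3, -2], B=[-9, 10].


d = |3+ 9| + |-2-10|
  = 12 + 12
  = 24

24


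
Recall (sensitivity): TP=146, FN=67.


Recall = TP/(TP+FN)
= 146/(146+67)
= 146/213 = 68.54%

68.54%


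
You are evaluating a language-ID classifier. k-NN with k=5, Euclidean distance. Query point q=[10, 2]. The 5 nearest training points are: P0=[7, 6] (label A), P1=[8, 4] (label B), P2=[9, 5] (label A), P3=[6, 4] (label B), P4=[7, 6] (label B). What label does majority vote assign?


d(q,P0) = 5.0  (label A)
d(q,P1) = 2.8284  (label B)
d(q,P2) = 3.1623  (label A)
d(q,P3) = 4.4721  (label B)
d(q,P4) = 5.0  (label B)
Votes: A=2, B=3
Majority → B

B


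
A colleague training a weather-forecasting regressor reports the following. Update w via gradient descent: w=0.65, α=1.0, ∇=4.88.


w_new = w - α·∇
= 0.65 - 1.0·4.88
= 0.65 - 4.88
= -4.23

-4.23


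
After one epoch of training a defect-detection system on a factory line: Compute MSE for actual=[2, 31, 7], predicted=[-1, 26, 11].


Squared errors: (2+ 1)²=9, (31-26)²=25, (7-11)²=16
Sum = 50
MSE = 50/3 = 50/3

50/3


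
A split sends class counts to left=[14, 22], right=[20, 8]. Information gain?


Parent = [34, 30], H_parent = 0.9972
H_left = 0.9641 (n=36), H_right = 0.8631 (n=28)
H_children = (36/64)·0.9641 + (28/64)·0.8631 = 0.9199
IG = 0.9972 - 0.9199 = 0.0773

0.0773


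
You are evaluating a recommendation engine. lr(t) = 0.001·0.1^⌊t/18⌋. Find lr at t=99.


n_drops = ⌊99/18⌋ = 5
lr = 0.001·0.1^5 = 0.001·0.00001 = 0.00000001

0.00000001


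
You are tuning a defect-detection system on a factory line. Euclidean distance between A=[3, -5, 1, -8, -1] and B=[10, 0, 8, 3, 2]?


d = √((3-10)² + (-5-0)² + (1-8)² + (-8-3)² + (-1-2)²)
  = √(49 + 25 + 49 + 121 + 9)
  = √253 = 15.906

15.906


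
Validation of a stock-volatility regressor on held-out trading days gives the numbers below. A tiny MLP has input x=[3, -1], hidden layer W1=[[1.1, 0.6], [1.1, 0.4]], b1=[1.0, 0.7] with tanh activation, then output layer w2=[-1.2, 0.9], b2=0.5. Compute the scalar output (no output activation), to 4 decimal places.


z1[0] = (1.1)·(3) + (0.6)·(-1) + 1.0 = 3.7
z1[1] = (1.1)·(3) + (0.4)·(-1) + 0.7 = 3.6
h = tanh(z1) = [0.9988, 0.9985]
output = (-1.2)·(0.9988) + (0.9)·(0.9985) + 0.5 = 0.2001

0.2001


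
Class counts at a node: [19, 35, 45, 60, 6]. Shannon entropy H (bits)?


Probabilities: [19/165, 35/165, 45/165, 60/165, 6/165] ≈ [0.1152, 0.2121, 0.2727, 0.3636, 0.0364]
H = -((19/165)·log₂(19/165) + (35/165)·log₂(35/165) + (45/165)·log₂(45/165) + (60/165)·log₂(60/165) + (6/165)·log₂(6/165))
  = 2.0494 bits

2.0494 bits


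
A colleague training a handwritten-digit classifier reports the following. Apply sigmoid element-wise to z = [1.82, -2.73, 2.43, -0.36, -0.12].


σ(1.82) = 1/(1+e^-1.82) = 0.8606
σ(-2.73) = 1/(1+e^2.73) = 0.0612
σ(2.43) = 1/(1+e^-2.43) = 0.9191
σ(-0.36) = 1/(1+e^0.36) = 0.411
σ(-0.12) = 1/(1+e^0.12) = 0.47
result = [0.8606, 0.0612, 0.9191, 0.411, 0.47]

[0.8606, 0.0612, 0.9191, 0.411, 0.47]


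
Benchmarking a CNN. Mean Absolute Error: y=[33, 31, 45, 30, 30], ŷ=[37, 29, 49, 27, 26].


Absolute errors: |33-37|=4, |31-29|=2, |45-49|=4, |30-27|=3, |30-26|=4
Sum = 17
MAE = 17/5 = 17/5

17/5


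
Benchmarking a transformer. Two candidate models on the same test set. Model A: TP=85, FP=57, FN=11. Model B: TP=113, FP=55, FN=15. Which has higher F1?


Model A: P=85/142=0.5986, R=85/96=0.8854, F1=2PR/(P+R)=2TP/(2TP+FP+FN)=170/238=0.7143
Model B: P=113/168=0.6726, R=113/128=0.8828, F1=2PR/(P+R)=2TP/(2TP+FP+FN)=226/296=0.7635
0.7143 < 0.7635 → Model B

Model B


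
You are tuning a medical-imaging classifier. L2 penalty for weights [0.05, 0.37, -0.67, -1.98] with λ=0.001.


‖w‖₂² = (0.05)² + (0.37)² + (-0.67)² + (-1.98)²
     = 0.0025 + 0.1369 + 0.4489 + 3.9204
     = 4.5087
λ·‖w‖₂² = 0.001·4.5087 = 0.004509

0.004509


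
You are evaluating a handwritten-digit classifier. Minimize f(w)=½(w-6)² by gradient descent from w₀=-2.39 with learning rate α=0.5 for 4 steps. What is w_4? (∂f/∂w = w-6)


step 1: grad = -2.39-6 = -8.39; w = -2.39 - 0.5·(-8.39) = 1.805
step 2: grad = 1.805-6 = -4.195; w = 1.805 - 0.5·(-4.195) = 3.9025
step 3: grad = 3.9025-6 = -2.0975; w = 3.9025 - 0.5·(-2.0975) = 4.95125
step 4: grad = 4.95125-6 = -1.04875; w = 4.95125 - 0.5·(-1.04875) = 5.475625

5.475625


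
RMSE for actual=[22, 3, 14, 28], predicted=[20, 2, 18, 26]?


MSE = 25/4 = 6.25
RMSE = √(25/4) = 2.5

2.5


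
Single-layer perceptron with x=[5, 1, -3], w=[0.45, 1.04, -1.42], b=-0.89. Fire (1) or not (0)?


z = (5)·(0.45) + (1)·(1.04) + (-3)·(-1.42) - 0.89
  = 6.66
step(z) = 1 (z≥0)

1


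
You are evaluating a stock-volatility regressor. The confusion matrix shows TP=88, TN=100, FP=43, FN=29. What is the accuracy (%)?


Accuracy = (TP+TN)/(TP+TN+FP+FN)
= (88+100)/(260)
= 188/260 = 72.31%

72.31%


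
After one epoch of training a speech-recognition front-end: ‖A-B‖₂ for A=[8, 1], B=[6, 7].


d = √((8-6)² + (1-7)²)
  = √(4 + 36)
  = √40 = 6.3246

6.3246


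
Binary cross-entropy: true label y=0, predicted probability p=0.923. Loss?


BCE = -[y·ln(p) + (1-y)·ln(1-p)]
= -0 - 1·ln(1-0.923)
= -ln(0.077) = 2.5639

2.5639


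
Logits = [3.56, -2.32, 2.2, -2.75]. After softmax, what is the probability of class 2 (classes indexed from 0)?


Exponentials: e^3.56=35.1632, e^-2.32=0.0983, e^2.2=9.025, e^-2.75=0.0639
Sum = 44.3504
Softmax = [0.7928, 0.0022, 0.2035, 0.0014]
p[2] = 9.025/44.3504 = 0.2035

0.2035


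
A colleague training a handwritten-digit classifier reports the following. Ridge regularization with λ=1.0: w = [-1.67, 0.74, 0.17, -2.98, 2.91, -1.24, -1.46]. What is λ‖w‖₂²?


‖w‖₂² = (-1.67)² + (0.74)² + (0.17)² + (-2.98)² + (2.91)² + (-1.24)² + (-1.46)²
     = 2.7889 + 0.5476 + 0.0289 + 8.8804 + 8.4681 + 1.5376 + 2.1316
     = 24.3831
λ·‖w‖₂² = 1.0·24.3831 = 24.3831

24.3831


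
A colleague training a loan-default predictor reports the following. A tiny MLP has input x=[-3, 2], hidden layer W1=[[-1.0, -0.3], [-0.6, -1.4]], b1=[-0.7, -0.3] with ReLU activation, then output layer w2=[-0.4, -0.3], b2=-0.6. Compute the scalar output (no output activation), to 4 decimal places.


z1[0] = (-1.0)·(-3) + (-0.3)·(2) - 0.7 = 1.7
z1[1] = (-0.6)·(-3) + (-1.4)·(2) - 0.3 = -1.3
h = ReLU(z1) = [1.7, 0.0]
output = (-0.4)·(1.7) + (-0.3)·(0.0) - 0.6 = -1.28

-1.28


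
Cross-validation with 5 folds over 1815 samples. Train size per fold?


Fold size = 1815/5 = 363
Training per fold = 1815 - 363 = 1452

1452


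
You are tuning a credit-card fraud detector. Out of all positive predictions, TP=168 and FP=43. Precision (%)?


Precision = TP/(TP+FP)
= 168/(168+43)
= 168/211 = 79.62%

79.62%


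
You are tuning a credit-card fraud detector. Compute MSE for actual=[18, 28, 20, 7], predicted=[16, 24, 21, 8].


Squared errors: (18-16)²=4, (28-24)²=16, (20-21)²=1, (7-8)²=1
Sum = 22
MSE = 22/4 = 11/2

11/2


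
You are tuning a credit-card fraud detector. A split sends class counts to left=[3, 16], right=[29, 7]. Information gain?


Parent = [32, 23], H_parent = 0.9806
H_left = 0.6292 (n=19), H_right = 0.7107 (n=36)
H_children = (19/55)·0.6292 + (36/55)·0.7107 = 0.6825
IG = 0.9806 - 0.6825 = 0.2981

0.2981


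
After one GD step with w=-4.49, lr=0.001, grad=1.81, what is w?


w_new = w - α·∇
= -4.49 - 0.001·1.81
= -4.49 - 0.00181
= -4.49181

-4.49181


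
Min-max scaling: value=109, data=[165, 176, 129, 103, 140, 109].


min=103, max=176
(109-103)/(176-103) = 6/73 = 0.0822

0.0822


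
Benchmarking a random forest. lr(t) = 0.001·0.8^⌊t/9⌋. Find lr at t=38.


n_drops = ⌊38/9⌋ = 4
lr = 0.001·0.8^4 = 0.001·0.4096 = 0.0004096

0.0004096


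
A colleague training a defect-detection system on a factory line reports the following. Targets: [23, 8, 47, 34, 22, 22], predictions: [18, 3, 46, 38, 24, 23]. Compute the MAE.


Absolute errors: |23-18|=5, |8-3|=5, |47-46|=1, |34-38|=4, |22-24|=2, |22-23|=1
Sum = 18
MAE = 18/6 = 3

3


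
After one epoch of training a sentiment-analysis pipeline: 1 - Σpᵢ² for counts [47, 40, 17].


Probabilities: [47/104, 40/104, 17/104] ≈ [0.4519, 0.3846, 0.1635]
Σpᵢ² = (2209 + 1600 + 289)/104² = 4098/10816
Gini = 1 - Σpᵢ² = 1 - 4098/10816 = 0.6211

0.6211


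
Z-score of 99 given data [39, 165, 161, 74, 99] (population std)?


μ = 107.6, σ = 49.1023
z = (99 - 107.6)/49.1023 = -0.1751

-0.1751


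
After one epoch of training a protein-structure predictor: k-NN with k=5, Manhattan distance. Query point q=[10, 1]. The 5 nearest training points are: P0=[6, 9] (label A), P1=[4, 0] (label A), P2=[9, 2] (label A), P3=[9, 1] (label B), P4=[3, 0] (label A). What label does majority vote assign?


d(q,P0) = 12  (label A)
d(q,P1) = 7  (label A)
d(q,P2) = 2  (label A)
d(q,P3) = 1  (label B)
d(q,P4) = 8  (label A)
Votes: A=4, B=1
Majority → A

A


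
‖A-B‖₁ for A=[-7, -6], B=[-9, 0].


d = |-7+ 9| + |-6-0|
  = 2 + 6
  = 8

8


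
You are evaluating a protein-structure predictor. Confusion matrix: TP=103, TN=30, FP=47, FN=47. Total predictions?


Total = TP + TN + FP + FN
= 103 + 30 + 47 + 47
= 227
(Predicted positive: 150, predicted negative: 77)

227


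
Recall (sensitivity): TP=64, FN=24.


Recall = TP/(TP+FN)
= 64/(64+24)
= 64/88 = 72.73%

72.73%


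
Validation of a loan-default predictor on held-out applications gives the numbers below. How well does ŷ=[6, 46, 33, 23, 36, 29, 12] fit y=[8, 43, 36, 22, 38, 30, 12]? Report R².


ȳ = 27
SS_res = Σ(y-ŷ)² = 28
SS_tot = Σ(y-ȳ)² = 1078
R² = 1 - SS_res/SS_tot = 1 - 0.026 = 0.974

0.974


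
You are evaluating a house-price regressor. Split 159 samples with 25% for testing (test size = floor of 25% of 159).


Test = ⌊159·25/100⌋ = 39
Train = 159 - 39 = 120

Train: 120, Test: 39


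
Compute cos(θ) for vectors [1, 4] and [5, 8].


A·B = 1·5 + 4·8 = 37
‖A‖ = √17 = 4.1231, ‖B‖ = √89 = 9.434
cos = 37/(√17·√89) = 37/√1513 = 0.9512

0.9512


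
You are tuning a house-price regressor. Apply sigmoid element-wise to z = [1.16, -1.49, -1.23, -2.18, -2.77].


σ(1.16) = 1/(1+e^-1.16) = 0.7613
σ(-1.49) = 1/(1+e^1.49) = 0.1839
σ(-1.23) = 1/(1+e^1.23) = 0.2262
σ(-2.18) = 1/(1+e^2.18) = 0.1016
σ(-2.77) = 1/(1+e^2.77) = 0.059
result = [0.7613, 0.1839, 0.2262, 0.1016, 0.059]

[0.7613, 0.1839, 0.2262, 0.1016, 0.059]


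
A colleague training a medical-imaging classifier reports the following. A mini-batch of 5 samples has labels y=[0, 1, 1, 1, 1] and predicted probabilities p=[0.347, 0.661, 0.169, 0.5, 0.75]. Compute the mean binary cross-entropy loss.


L[0] = -ln(1-0.347) = -ln(0.653) = 0.4262
L[1] = -ln(0.661) = 0.414
L[2] = -ln(0.169) = 1.7779
L[3] = -ln(0.5) = 0.6931
L[4] = -ln(0.75) = 0.2877
mean = (0.4262 + 0.414 + 1.7779 + 0.6931 + 0.2877)/5 = 0.7198

0.7198


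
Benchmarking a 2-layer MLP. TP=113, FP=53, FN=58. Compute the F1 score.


Precision = 113/166 = 0.6807
Recall = 113/171 = 0.6608
F1 = 2·P·R/(P+R) = 2·TP/(2·TP+FP+FN) = 226/(226+53+58) = 226/337 = 0.6706

0.6706


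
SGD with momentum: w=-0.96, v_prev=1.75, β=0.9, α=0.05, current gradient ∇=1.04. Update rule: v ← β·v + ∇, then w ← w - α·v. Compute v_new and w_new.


v_new = 0.9·1.75 + 1.04 = 1.575 + 1.04 = 2.615
w_new = -0.96 - 0.05·2.615 = -0.96 - 0.13075 = -1.09075

v_new=2.615, w_new=-1.09075


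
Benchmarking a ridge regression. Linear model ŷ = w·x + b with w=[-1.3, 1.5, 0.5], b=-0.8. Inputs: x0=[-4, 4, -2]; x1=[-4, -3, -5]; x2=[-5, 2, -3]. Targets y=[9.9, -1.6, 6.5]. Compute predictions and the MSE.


ŷ0 = (-1.3)·(-4) + (1.5)·(4) + (0.5)·(-2) - 0.8 = 9.4
ŷ1 = (-1.3)·(-4) + (1.5)·(-3) + (0.5)·(-5) - 0.8 = -2.6
ŷ2 = (-1.3)·(-5) + (1.5)·(2) + (0.5)·(-3) - 0.8 = 7.2
errors² = [0.25, 1.0, 0.49]
MSE = 1.7400/3 = 0.58

0.58


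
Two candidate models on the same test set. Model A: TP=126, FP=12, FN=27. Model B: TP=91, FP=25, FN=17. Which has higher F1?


Model A: P=126/138=0.913, R=126/153=0.8235, F1=2PR/(P+R)=2TP/(2TP+FP+FN)=252/291=0.866
Model B: P=91/116=0.7845, R=91/108=0.8426, F1=2PR/(P+R)=2TP/(2TP+FP+FN)=182/224=0.8125
0.866 > 0.8125 → Model A

Model A


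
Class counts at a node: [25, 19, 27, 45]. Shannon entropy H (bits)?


Probabilities: [25/116, 19/116, 27/116, 45/116] ≈ [0.2155, 0.1638, 0.2328, 0.3879]
H = -((25/116)·log₂(25/116) + (19/116)·log₂(19/116) + (27/116)·log₂(27/116) + (45/116)·log₂(45/116))
  = 1.9242 bits

1.9242 bits


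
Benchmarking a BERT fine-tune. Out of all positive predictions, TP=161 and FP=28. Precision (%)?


Precision = TP/(TP+FP)
= 161/(161+28)
= 161/189 = 85.19%

85.19%


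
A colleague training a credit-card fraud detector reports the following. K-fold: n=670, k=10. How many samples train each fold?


Fold size = 670/10 = 67
Training per fold = 670 - 67 = 603

603


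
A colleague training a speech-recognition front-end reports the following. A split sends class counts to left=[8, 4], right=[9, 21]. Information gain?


Parent = [17, 25], H_parent = 0.9737
H_left = 0.9183 (n=12), H_right = 0.8813 (n=30)
H_children = (12/42)·0.9183 + (30/42)·0.8813 = 0.8919
IG = 0.9737 - 0.8919 = 0.0818

0.0818


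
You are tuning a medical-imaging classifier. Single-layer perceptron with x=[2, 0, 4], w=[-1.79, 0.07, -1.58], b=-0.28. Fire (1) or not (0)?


z = (2)·(-1.79) + (0)·(0.07) + (4)·(-1.58) - 0.28
  = -10.18
step(z) = 0 (z<0)

0


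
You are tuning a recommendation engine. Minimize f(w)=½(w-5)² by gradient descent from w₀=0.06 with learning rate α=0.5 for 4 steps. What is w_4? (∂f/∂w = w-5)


step 1: grad = 0.06-5 = -4.94; w = 0.06 - 0.5·(-4.94) = 2.53
step 2: grad = 2.53-5 = -2.47; w = 2.53 - 0.5·(-2.47) = 3.765
step 3: grad = 3.765-5 = -1.235; w = 3.765 - 0.5·(-1.235) = 4.3825
step 4: grad = 4.3825-5 = -0.6175; w = 4.3825 - 0.5·(-0.6175) = 4.69125

4.69125


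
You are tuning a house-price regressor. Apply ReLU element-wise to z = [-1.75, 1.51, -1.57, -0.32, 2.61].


ReLU(-1.75) = max(0, -1.75) = 0.0
ReLU(1.51) = max(0, 1.51) = 1.51
ReLU(-1.57) = max(0, -1.57) = 0.0
ReLU(-0.32) = max(0, -0.32) = 0.0
ReLU(2.61) = max(0, 2.61) = 2.61
result = [0.0, 1.51, 0.0, 0.0, 2.61]

[0.0, 1.51, 0.0, 0.0, 2.61]


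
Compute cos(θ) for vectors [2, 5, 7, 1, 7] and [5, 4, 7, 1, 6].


A·B = 2·5 + 5·4 + 7·7 + 1·1 + 7·6 = 122
‖A‖ = √128 = 11.3137, ‖B‖ = √127 = 11.2694
cos = 122/(√128·√127) = 122/√16256 = 0.9569

0.9569


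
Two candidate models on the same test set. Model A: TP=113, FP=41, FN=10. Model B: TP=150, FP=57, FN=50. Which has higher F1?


Model A: P=113/154=0.7338, R=113/123=0.9187, F1=2PR/(P+R)=2TP/(2TP+FP+FN)=226/277=0.8159
Model B: P=150/207=0.7246, R=150/200=0.75, F1=2PR/(P+R)=2TP/(2TP+FP+FN)=300/407=0.7371
0.8159 > 0.7371 → Model A

Model A


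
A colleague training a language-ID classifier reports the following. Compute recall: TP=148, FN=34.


Recall = TP/(TP+FN)
= 148/(148+34)
= 148/182 = 81.32%

81.32%


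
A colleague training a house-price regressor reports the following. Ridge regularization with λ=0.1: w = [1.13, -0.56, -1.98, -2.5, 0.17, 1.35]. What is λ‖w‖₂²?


‖w‖₂² = (1.13)² + (-0.56)² + (-1.98)² + (-2.5)² + (0.17)² + (1.35)²
     = 1.2769 + 0.3136 + 3.9204 + 6.25 + 0.0289 + 1.8225
     = 13.6123
λ·‖w‖₂² = 0.1·13.6123 = 1.36123

1.36123


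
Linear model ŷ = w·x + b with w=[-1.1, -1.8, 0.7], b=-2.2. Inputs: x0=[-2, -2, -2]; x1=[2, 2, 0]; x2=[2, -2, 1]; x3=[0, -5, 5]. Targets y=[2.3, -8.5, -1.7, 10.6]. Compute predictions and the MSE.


ŷ0 = (-1.1)·(-2) + (-1.8)·(-2) + (0.7)·(-2) - 2.2 = 2.2
ŷ1 = (-1.1)·(2) + (-1.8)·(2) + (0.7)·(0) - 2.2 = -8.0
ŷ2 = (-1.1)·(2) + (-1.8)·(-2) + (0.7)·(1) - 2.2 = -0.1
ŷ3 = (-1.1)·(0) + (-1.8)·(-5) + (0.7)·(5) - 2.2 = 10.3
errors² = [0.01, 0.25, 2.56, 0.09]
MSE = 2.9100/4 = 0.7275

0.7275


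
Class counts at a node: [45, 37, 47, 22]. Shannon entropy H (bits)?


Probabilities: [45/151, 37/151, 47/151, 22/151] ≈ [0.298, 0.245, 0.3113, 0.1457]
H = -((45/151)·log₂(45/151) + (37/151)·log₂(37/151) + (47/151)·log₂(47/151) + (22/151)·log₂(22/151))
  = 1.9466 bits

1.9466 bits


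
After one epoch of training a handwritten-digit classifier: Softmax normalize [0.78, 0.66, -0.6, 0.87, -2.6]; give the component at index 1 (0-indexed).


Exponentials: e^0.78=2.1815, e^0.66=1.9348, e^-0.6=0.5488, e^0.87=2.3869, e^-2.6=0.0743
Sum = 7.1263
Softmax = [0.3061, 0.2715, 0.077, 0.3349, 0.0104]
p[1] = 1.9348/7.1263 = 0.2715

0.2715


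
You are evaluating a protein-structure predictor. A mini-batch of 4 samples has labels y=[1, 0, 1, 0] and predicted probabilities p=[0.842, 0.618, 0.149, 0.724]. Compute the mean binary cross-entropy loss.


L[0] = -ln(0.842) = 0.172
L[1] = -ln(1-0.618) = -ln(0.382) = 0.9623
L[2] = -ln(0.149) = 1.9038
L[3] = -ln(1-0.724) = -ln(0.276) = 1.2874
mean = (0.172 + 0.9623 + 1.9038 + 1.2874)/4 = 1.0814

1.0814


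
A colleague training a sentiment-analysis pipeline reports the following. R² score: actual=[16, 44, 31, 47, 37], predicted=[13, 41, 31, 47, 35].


ȳ = 35
SS_res = Σ(y-ŷ)² = 22
SS_tot = Σ(y-ȳ)² = 606
R² = 1 - SS_res/SS_tot = 1 - 0.0363 = 0.9637

0.9637


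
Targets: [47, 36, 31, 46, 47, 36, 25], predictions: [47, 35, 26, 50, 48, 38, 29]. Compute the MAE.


Absolute errors: |47-47|=0, |36-35|=1, |31-26|=5, |46-50|=4, |47-48|=1, |36-38|=2, |25-29|=4
Sum = 17
MAE = 17/7 = 17/7

17/7


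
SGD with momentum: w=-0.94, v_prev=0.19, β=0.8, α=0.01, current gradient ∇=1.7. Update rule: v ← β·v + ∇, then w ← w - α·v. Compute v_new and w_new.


v_new = 0.8·0.19 + 1.7 = 0.152 + 1.7 = 1.852
w_new = -0.94 - 0.01·1.852 = -0.94 - 0.01852 = -0.95852

v_new=1.852, w_new=-0.95852


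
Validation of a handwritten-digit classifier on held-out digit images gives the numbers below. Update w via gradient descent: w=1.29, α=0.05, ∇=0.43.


w_new = w - α·∇
= 1.29 - 0.05·0.43
= 1.29 - 0.0215
= 1.2685

1.2685


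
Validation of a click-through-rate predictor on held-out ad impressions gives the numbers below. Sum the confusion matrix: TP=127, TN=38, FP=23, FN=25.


Total = TP + TN + FP + FN
= 127 + 38 + 23 + 25
= 213
(Predicted positive: 150, predicted negative: 63)

213


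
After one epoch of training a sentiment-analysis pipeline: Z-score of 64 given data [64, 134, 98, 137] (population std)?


μ = 108.25, σ = 29.8025
z = (64 - 108.25)/29.8025 = -1.4848

-1.4848


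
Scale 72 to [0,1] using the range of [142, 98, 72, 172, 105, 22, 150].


min=22, max=172
(72-22)/(172-22) = 50/150 = 0.3333

0.3333


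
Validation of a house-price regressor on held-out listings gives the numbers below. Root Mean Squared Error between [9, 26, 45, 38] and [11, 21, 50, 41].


MSE = 63/4 = 15.75
RMSE = √(63/4) = 3.9686

3.9686


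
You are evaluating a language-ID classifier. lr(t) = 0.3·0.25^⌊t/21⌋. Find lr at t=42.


n_drops = ⌊42/21⌋ = 2
lr = 0.3·0.25^2 = 0.3·0.0625 = 0.01875

0.01875


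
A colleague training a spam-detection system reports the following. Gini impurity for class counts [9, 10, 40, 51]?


Probabilities: [9/110, 10/110, 40/110, 51/110] ≈ [0.0818, 0.0909, 0.3636, 0.4636]
Σpᵢ² = (81 + 100 + 1600 + 2601)/110² = 4382/12100
Gini = 1 - Σpᵢ² = 1 - 4382/12100 = 0.6379

0.6379


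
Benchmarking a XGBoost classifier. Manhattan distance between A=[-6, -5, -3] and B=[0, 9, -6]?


d = |-6-0| + |-5-9| + |-3+ 6|
  = 6 + 14 + 3
  = 23

23


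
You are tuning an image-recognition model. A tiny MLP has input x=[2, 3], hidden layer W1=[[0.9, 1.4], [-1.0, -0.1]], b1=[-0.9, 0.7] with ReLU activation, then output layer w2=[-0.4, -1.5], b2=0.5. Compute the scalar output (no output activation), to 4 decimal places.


z1[0] = (0.9)·(2) + (1.4)·(3) - 0.9 = 5.1
z1[1] = (-1.0)·(2) + (-0.1)·(3) + 0.7 = -1.6
h = ReLU(z1) = [5.1, 0.0]
output = (-0.4)·(5.1) + (-1.5)·(0.0) + 0.5 = -1.54

-1.54


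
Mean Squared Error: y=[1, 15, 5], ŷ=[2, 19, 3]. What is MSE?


Squared errors: (1-2)²=1, (15-19)²=16, (5-3)²=4
Sum = 21
MSE = 21/3 = 7

7


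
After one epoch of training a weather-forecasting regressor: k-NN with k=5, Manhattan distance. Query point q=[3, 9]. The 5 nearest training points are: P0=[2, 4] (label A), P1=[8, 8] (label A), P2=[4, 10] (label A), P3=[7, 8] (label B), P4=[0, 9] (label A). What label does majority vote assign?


d(q,P0) = 6  (label A)
d(q,P1) = 6  (label A)
d(q,P2) = 2  (label A)
d(q,P3) = 5  (label B)
d(q,P4) = 3  (label A)
Votes: A=4, B=1
Majority → A

A


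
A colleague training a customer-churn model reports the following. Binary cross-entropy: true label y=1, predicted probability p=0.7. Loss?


BCE = -[y·ln(p) + (1-y)·ln(1-p)]
= -1·ln(0.7) - 0
= -ln(0.7) = 0.3567

0.3567


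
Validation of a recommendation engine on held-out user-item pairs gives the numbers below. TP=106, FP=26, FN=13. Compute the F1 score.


Precision = 106/132 = 0.803
Recall = 106/119 = 0.8908
F1 = 2·P·R/(P+R) = 2·TP/(2·TP+FP+FN) = 212/(212+26+13) = 212/251 = 0.8446

0.8446


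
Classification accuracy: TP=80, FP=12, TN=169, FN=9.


Accuracy = (TP+TN)/(TP+TN+FP+FN)
= (80+169)/(270)
= 249/270 = 92.22%

92.22%


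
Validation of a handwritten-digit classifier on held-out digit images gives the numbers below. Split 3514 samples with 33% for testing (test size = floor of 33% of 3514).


Test = ⌊3514·33/100⌋ = 1159
Train = 3514 - 1159 = 2355

Train: 2355, Test: 1159


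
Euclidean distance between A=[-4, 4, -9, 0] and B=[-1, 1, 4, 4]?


d = √((-4+ 1)² + (4-1)² + (-9-4)² + (0-4)²)
  = √(9 + 9 + 169 + 16)
  = √203 = 14.2478

14.2478


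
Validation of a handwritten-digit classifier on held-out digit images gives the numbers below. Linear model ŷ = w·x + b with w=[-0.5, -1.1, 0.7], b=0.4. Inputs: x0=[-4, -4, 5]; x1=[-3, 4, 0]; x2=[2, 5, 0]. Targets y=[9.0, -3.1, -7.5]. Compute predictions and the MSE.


ŷ0 = (-0.5)·(-4) + (-1.1)·(-4) + (0.7)·(5) + 0.4 = 10.3
ŷ1 = (-0.5)·(-3) + (-1.1)·(4) + (0.7)·(0) + 0.4 = -2.5
ŷ2 = (-0.5)·(2) + (-1.1)·(5) + (0.7)·(0) + 0.4 = -6.1
errors² = [1.69, 0.36, 1.96]
MSE = 4.0100/3 = 1.3367

1.3367


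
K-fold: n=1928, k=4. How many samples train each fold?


Fold size = 1928/4 = 482
Training per fold = 1928 - 482 = 1446

1446


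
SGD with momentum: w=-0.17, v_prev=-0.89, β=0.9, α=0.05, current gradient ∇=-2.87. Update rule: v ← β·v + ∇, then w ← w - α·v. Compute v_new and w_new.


v_new = 0.9·-0.89 - 2.87 = -0.801 - 2.87 = -3.671
w_new = -0.17 - 0.05·-3.671 = -0.17 + 0.18355 = 0.01355

v_new=-3.671, w_new=0.01355


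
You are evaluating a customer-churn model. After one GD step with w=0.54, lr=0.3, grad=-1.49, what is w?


w_new = w - α·∇
= 0.54 - 0.3·-1.49
= 0.54 + 0.447
= 0.987

0.987


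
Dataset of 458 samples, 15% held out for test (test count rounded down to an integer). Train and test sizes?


Test = ⌊458·15/100⌋ = 68
Train = 458 - 68 = 390

Train: 390, Test: 68


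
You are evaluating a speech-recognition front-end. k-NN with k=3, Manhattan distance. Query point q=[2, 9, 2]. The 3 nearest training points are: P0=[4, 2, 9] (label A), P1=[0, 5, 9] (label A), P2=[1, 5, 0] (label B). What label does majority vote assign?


d(q,P0) = 16  (label A)
d(q,P1) = 13  (label A)
d(q,P2) = 7  (label B)
Votes: A=2, B=1
Majority → A

A


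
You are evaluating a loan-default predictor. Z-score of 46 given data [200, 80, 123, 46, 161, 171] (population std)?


μ = 130.1667, σ = 53.4584
z = (46 - 130.1667)/53.4584 = -1.5744

-1.5744


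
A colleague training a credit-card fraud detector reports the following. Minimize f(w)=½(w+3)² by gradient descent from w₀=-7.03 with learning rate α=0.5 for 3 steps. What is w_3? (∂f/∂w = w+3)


step 1: grad = -7.03+3 = -4.03; w = -7.03 - 0.5·(-4.03) = -5.015
step 2: grad = -5.015+3 = -2.015; w = -5.015 - 0.5·(-2.015) = -4.0075
step 3: grad = -4.0075+3 = -1.0075; w = -4.0075 - 0.5·(-1.0075) = -3.50375

-3.50375


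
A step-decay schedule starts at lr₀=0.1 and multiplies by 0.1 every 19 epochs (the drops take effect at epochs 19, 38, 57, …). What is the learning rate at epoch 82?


n_drops = ⌊82/19⌋ = 4
lr = 0.1·0.1^4 = 0.1·0.0001 = 0.00001

0.00001


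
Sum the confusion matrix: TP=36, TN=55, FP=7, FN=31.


Total = TP + TN + FP + FN
= 36 + 55 + 7 + 31
= 129
(Predicted positive: 43, predicted negative: 86)

129


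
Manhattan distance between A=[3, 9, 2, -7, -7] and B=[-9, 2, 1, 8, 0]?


d = |3+ 9| + |9-2| + |2-1| + |-7-8| + |-7-0|
  = 12 + 7 + 1 + 15 + 7
  = 42

42


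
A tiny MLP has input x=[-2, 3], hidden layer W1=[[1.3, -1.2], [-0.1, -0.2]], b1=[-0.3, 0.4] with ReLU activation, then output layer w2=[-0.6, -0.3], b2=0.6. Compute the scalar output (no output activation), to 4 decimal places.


z1[0] = (1.3)·(-2) + (-1.2)·(3) - 0.3 = -6.5
z1[1] = (-0.1)·(-2) + (-0.2)·(3) + 0.4 = 0.0
h = ReLU(z1) = [0.0, 0.0]
output = (-0.6)·(0.0) + (-0.3)·(0.0) + 0.6 = 0.6

0.6


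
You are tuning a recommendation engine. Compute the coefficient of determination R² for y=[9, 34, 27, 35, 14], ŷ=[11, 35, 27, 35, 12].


ȳ = 23.8
SS_res = Σ(y-ŷ)² = 9
SS_tot = Σ(y-ȳ)² = 554.8
R² = 1 - SS_res/SS_tot = 1 - 0.0162 = 0.9838

0.9838


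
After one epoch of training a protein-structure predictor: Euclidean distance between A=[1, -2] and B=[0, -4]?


d = √((1-0)² + (-2+ 4)²)
  = √(1 + 4)
  = √5 = 2.2361

2.2361


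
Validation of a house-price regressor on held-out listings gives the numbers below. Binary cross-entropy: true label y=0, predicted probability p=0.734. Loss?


BCE = -[y·ln(p) + (1-y)·ln(1-p)]
= -0 - 1·ln(1-0.734)
= -ln(0.266) = 1.3243

1.3243


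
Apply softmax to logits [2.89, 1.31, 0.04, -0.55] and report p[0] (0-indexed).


Exponentials: e^2.89=17.9933, e^1.31=3.7062, e^0.04=1.0408, e^-0.55=0.5769
Sum = 23.3172
Softmax = [0.7717, 0.1589, 0.0446, 0.0247]
p[0] = 17.9933/23.3172 = 0.7717

0.7717


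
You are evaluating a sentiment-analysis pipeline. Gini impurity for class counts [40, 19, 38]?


Probabilities: [40/97, 19/97, 38/97] ≈ [0.4124, 0.1959, 0.3918]
Σpᵢ² = (1600 + 361 + 1444)/97² = 3405/9409
Gini = 1 - Σpᵢ² = 1 - 3405/9409 = 0.6381

0.6381


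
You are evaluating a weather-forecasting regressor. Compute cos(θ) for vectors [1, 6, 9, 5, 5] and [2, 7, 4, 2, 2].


A·B = 1·2 + 6·7 + 9·4 + 5·2 + 5·2 = 100
‖A‖ = √168 = 12.9615, ‖B‖ = √77 = 8.775
cos = 100/(√168·√77) = 100/√12936 = 0.8792

0.8792


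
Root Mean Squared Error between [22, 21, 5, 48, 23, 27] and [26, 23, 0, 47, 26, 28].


MSE = 56/6 = 9.3333
RMSE = √(56/6) = 3.0551

3.0551


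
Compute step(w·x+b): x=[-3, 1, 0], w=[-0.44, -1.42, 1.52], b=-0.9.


z = (-3)·(-0.44) + (1)·(-1.42) + (0)·(1.52) - 0.9
  = -1.0
step(z) = 0 (z<0)

0


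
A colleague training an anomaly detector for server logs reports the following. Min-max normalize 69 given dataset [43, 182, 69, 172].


min=43, max=182
(69-43)/(182-43) = 26/139 = 0.1871

0.1871
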